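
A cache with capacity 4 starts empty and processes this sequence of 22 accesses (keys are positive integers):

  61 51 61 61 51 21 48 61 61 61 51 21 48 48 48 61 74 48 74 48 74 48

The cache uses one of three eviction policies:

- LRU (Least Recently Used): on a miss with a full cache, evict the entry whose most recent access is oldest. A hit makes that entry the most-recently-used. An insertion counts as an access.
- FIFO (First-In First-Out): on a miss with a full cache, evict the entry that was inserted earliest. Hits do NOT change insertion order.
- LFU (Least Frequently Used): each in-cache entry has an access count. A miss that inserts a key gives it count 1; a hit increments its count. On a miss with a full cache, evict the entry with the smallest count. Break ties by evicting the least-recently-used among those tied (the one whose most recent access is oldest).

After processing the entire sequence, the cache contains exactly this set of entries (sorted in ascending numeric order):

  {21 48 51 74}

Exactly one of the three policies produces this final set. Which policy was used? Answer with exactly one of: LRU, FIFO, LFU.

Simulating under each policy and comparing final sets:
  LRU: final set = {21 48 61 74} -> differs
  FIFO: final set = {21 48 51 74} -> MATCHES target
  LFU: final set = {48 51 61 74} -> differs
Only FIFO produces the target set.

Answer: FIFO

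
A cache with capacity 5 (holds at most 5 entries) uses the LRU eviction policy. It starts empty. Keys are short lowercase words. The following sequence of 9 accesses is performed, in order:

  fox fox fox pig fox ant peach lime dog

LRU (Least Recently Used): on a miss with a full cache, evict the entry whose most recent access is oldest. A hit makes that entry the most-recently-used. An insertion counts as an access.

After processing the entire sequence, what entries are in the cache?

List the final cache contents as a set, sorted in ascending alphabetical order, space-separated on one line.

LRU simulation (capacity=5):
  1. access fox: MISS. Cache (LRU->MRU): [fox]
  2. access fox: HIT. Cache (LRU->MRU): [fox]
  3. access fox: HIT. Cache (LRU->MRU): [fox]
  4. access pig: MISS. Cache (LRU->MRU): [fox pig]
  5. access fox: HIT. Cache (LRU->MRU): [pig fox]
  6. access ant: MISS. Cache (LRU->MRU): [pig fox ant]
  7. access peach: MISS. Cache (LRU->MRU): [pig fox ant peach]
  8. access lime: MISS. Cache (LRU->MRU): [pig fox ant peach lime]
  9. access dog: MISS, evict pig. Cache (LRU->MRU): [fox ant peach lime dog]
Total: 3 hits, 6 misses, 1 evictions

Answer: ant dog fox lime peach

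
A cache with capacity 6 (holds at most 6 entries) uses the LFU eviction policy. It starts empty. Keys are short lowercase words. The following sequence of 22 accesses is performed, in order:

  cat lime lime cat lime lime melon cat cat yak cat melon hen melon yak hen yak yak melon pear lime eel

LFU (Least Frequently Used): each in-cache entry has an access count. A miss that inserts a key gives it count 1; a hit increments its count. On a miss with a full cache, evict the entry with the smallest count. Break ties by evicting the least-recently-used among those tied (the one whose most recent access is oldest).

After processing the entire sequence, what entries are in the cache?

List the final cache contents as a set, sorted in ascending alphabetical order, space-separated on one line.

LFU simulation (capacity=6):
  1. access cat: MISS. Cache: [cat(c=1)]
  2. access lime: MISS. Cache: [cat(c=1) lime(c=1)]
  3. access lime: HIT, count now 2. Cache: [cat(c=1) lime(c=2)]
  4. access cat: HIT, count now 2. Cache: [lime(c=2) cat(c=2)]
  5. access lime: HIT, count now 3. Cache: [cat(c=2) lime(c=3)]
  6. access lime: HIT, count now 4. Cache: [cat(c=2) lime(c=4)]
  7. access melon: MISS. Cache: [melon(c=1) cat(c=2) lime(c=4)]
  8. access cat: HIT, count now 3. Cache: [melon(c=1) cat(c=3) lime(c=4)]
  9. access cat: HIT, count now 4. Cache: [melon(c=1) lime(c=4) cat(c=4)]
  10. access yak: MISS. Cache: [melon(c=1) yak(c=1) lime(c=4) cat(c=4)]
  11. access cat: HIT, count now 5. Cache: [melon(c=1) yak(c=1) lime(c=4) cat(c=5)]
  12. access melon: HIT, count now 2. Cache: [yak(c=1) melon(c=2) lime(c=4) cat(c=5)]
  13. access hen: MISS. Cache: [yak(c=1) hen(c=1) melon(c=2) lime(c=4) cat(c=5)]
  14. access melon: HIT, count now 3. Cache: [yak(c=1) hen(c=1) melon(c=3) lime(c=4) cat(c=5)]
  15. access yak: HIT, count now 2. Cache: [hen(c=1) yak(c=2) melon(c=3) lime(c=4) cat(c=5)]
  16. access hen: HIT, count now 2. Cache: [yak(c=2) hen(c=2) melon(c=3) lime(c=4) cat(c=5)]
  17. access yak: HIT, count now 3. Cache: [hen(c=2) melon(c=3) yak(c=3) lime(c=4) cat(c=5)]
  18. access yak: HIT, count now 4. Cache: [hen(c=2) melon(c=3) lime(c=4) yak(c=4) cat(c=5)]
  19. access melon: HIT, count now 4. Cache: [hen(c=2) lime(c=4) yak(c=4) melon(c=4) cat(c=5)]
  20. access pear: MISS. Cache: [pear(c=1) hen(c=2) lime(c=4) yak(c=4) melon(c=4) cat(c=5)]
  21. access lime: HIT, count now 5. Cache: [pear(c=1) hen(c=2) yak(c=4) melon(c=4) cat(c=5) lime(c=5)]
  22. access eel: MISS, evict pear(c=1). Cache: [eel(c=1) hen(c=2) yak(c=4) melon(c=4) cat(c=5) lime(c=5)]
Total: 15 hits, 7 misses, 1 evictions

Answer: cat eel hen lime melon yak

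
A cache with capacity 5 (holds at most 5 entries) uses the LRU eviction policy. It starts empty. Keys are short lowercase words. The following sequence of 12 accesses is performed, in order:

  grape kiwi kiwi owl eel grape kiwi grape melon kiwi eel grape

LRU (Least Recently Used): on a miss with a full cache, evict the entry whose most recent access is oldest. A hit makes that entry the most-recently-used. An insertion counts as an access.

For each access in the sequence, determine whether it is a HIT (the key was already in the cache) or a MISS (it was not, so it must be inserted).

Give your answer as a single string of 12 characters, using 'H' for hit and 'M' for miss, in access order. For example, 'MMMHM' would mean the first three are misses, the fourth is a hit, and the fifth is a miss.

LRU simulation (capacity=5):
  1. access grape: MISS. Cache (LRU->MRU): [grape]
  2. access kiwi: MISS. Cache (LRU->MRU): [grape kiwi]
  3. access kiwi: HIT. Cache (LRU->MRU): [grape kiwi]
  4. access owl: MISS. Cache (LRU->MRU): [grape kiwi owl]
  5. access eel: MISS. Cache (LRU->MRU): [grape kiwi owl eel]
  6. access grape: HIT. Cache (LRU->MRU): [kiwi owl eel grape]
  7. access kiwi: HIT. Cache (LRU->MRU): [owl eel grape kiwi]
  8. access grape: HIT. Cache (LRU->MRU): [owl eel kiwi grape]
  9. access melon: MISS. Cache (LRU->MRU): [owl eel kiwi grape melon]
  10. access kiwi: HIT. Cache (LRU->MRU): [owl eel grape melon kiwi]
  11. access eel: HIT. Cache (LRU->MRU): [owl grape melon kiwi eel]
  12. access grape: HIT. Cache (LRU->MRU): [owl melon kiwi eel grape]
Total: 7 hits, 5 misses, 0 evictions

Answer: MMHMMHHHMHHH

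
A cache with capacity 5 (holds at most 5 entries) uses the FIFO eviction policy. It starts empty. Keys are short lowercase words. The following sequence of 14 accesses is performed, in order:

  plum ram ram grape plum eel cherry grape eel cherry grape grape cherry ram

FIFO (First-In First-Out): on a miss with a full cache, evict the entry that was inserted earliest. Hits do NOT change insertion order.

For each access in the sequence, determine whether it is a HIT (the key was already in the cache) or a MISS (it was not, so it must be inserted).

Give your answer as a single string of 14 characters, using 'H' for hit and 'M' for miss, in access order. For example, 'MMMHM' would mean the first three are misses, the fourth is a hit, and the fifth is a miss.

FIFO simulation (capacity=5):
  1. access plum: MISS. Cache (old->new): [plum]
  2. access ram: MISS. Cache (old->new): [plum ram]
  3. access ram: HIT. Cache (old->new): [plum ram]
  4. access grape: MISS. Cache (old->new): [plum ram grape]
  5. access plum: HIT. Cache (old->new): [plum ram grape]
  6. access eel: MISS. Cache (old->new): [plum ram grape eel]
  7. access cherry: MISS. Cache (old->new): [plum ram grape eel cherry]
  8. access grape: HIT. Cache (old->new): [plum ram grape eel cherry]
  9. access eel: HIT. Cache (old->new): [plum ram grape eel cherry]
  10. access cherry: HIT. Cache (old->new): [plum ram grape eel cherry]
  11. access grape: HIT. Cache (old->new): [plum ram grape eel cherry]
  12. access grape: HIT. Cache (old->new): [plum ram grape eel cherry]
  13. access cherry: HIT. Cache (old->new): [plum ram grape eel cherry]
  14. access ram: HIT. Cache (old->new): [plum ram grape eel cherry]
Total: 9 hits, 5 misses, 0 evictions

Answer: MMHMHMMHHHHHHH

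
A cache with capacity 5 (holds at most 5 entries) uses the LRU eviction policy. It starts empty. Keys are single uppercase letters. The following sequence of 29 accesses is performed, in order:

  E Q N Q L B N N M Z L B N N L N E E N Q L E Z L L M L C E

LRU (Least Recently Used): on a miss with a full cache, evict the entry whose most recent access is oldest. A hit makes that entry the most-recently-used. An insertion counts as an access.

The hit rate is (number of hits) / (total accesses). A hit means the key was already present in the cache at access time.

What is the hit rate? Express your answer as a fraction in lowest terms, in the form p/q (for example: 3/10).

LRU simulation (capacity=5):
  1. access E: MISS. Cache (LRU->MRU): [E]
  2. access Q: MISS. Cache (LRU->MRU): [E Q]
  3. access N: MISS. Cache (LRU->MRU): [E Q N]
  4. access Q: HIT. Cache (LRU->MRU): [E N Q]
  5. access L: MISS. Cache (LRU->MRU): [E N Q L]
  6. access B: MISS. Cache (LRU->MRU): [E N Q L B]
  7. access N: HIT. Cache (LRU->MRU): [E Q L B N]
  8. access N: HIT. Cache (LRU->MRU): [E Q L B N]
  9. access M: MISS, evict E. Cache (LRU->MRU): [Q L B N M]
  10. access Z: MISS, evict Q. Cache (LRU->MRU): [L B N M Z]
  11. access L: HIT. Cache (LRU->MRU): [B N M Z L]
  12. access B: HIT. Cache (LRU->MRU): [N M Z L B]
  13. access N: HIT. Cache (LRU->MRU): [M Z L B N]
  14. access N: HIT. Cache (LRU->MRU): [M Z L B N]
  15. access L: HIT. Cache (LRU->MRU): [M Z B N L]
  16. access N: HIT. Cache (LRU->MRU): [M Z B L N]
  17. access E: MISS, evict M. Cache (LRU->MRU): [Z B L N E]
  18. access E: HIT. Cache (LRU->MRU): [Z B L N E]
  19. access N: HIT. Cache (LRU->MRU): [Z B L E N]
  20. access Q: MISS, evict Z. Cache (LRU->MRU): [B L E N Q]
  21. access L: HIT. Cache (LRU->MRU): [B E N Q L]
  22. access E: HIT. Cache (LRU->MRU): [B N Q L E]
  23. access Z: MISS, evict B. Cache (LRU->MRU): [N Q L E Z]
  24. access L: HIT. Cache (LRU->MRU): [N Q E Z L]
  25. access L: HIT. Cache (LRU->MRU): [N Q E Z L]
  26. access M: MISS, evict N. Cache (LRU->MRU): [Q E Z L M]
  27. access L: HIT. Cache (LRU->MRU): [Q E Z M L]
  28. access C: MISS, evict Q. Cache (LRU->MRU): [E Z M L C]
  29. access E: HIT. Cache (LRU->MRU): [Z M L C E]
Total: 17 hits, 12 misses, 7 evictions

Hit rate = 17/29

Answer: 17/29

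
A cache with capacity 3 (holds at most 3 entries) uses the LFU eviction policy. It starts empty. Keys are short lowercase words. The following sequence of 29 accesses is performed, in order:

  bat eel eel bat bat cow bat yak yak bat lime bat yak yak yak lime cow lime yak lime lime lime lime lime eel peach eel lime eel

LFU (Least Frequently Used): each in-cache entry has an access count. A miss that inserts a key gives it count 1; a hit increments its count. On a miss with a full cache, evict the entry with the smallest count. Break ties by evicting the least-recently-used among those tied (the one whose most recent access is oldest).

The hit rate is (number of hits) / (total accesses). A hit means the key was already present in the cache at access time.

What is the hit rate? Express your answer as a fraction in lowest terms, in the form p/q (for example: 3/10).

Answer: 19/29

Derivation:
LFU simulation (capacity=3):
  1. access bat: MISS. Cache: [bat(c=1)]
  2. access eel: MISS. Cache: [bat(c=1) eel(c=1)]
  3. access eel: HIT, count now 2. Cache: [bat(c=1) eel(c=2)]
  4. access bat: HIT, count now 2. Cache: [eel(c=2) bat(c=2)]
  5. access bat: HIT, count now 3. Cache: [eel(c=2) bat(c=3)]
  6. access cow: MISS. Cache: [cow(c=1) eel(c=2) bat(c=3)]
  7. access bat: HIT, count now 4. Cache: [cow(c=1) eel(c=2) bat(c=4)]
  8. access yak: MISS, evict cow(c=1). Cache: [yak(c=1) eel(c=2) bat(c=4)]
  9. access yak: HIT, count now 2. Cache: [eel(c=2) yak(c=2) bat(c=4)]
  10. access bat: HIT, count now 5. Cache: [eel(c=2) yak(c=2) bat(c=5)]
  11. access lime: MISS, evict eel(c=2). Cache: [lime(c=1) yak(c=2) bat(c=5)]
  12. access bat: HIT, count now 6. Cache: [lime(c=1) yak(c=2) bat(c=6)]
  13. access yak: HIT, count now 3. Cache: [lime(c=1) yak(c=3) bat(c=6)]
  14. access yak: HIT, count now 4. Cache: [lime(c=1) yak(c=4) bat(c=6)]
  15. access yak: HIT, count now 5. Cache: [lime(c=1) yak(c=5) bat(c=6)]
  16. access lime: HIT, count now 2. Cache: [lime(c=2) yak(c=5) bat(c=6)]
  17. access cow: MISS, evict lime(c=2). Cache: [cow(c=1) yak(c=5) bat(c=6)]
  18. access lime: MISS, evict cow(c=1). Cache: [lime(c=1) yak(c=5) bat(c=6)]
  19. access yak: HIT, count now 6. Cache: [lime(c=1) bat(c=6) yak(c=6)]
  20. access lime: HIT, count now 2. Cache: [lime(c=2) bat(c=6) yak(c=6)]
  21. access lime: HIT, count now 3. Cache: [lime(c=3) bat(c=6) yak(c=6)]
  22. access lime: HIT, count now 4. Cache: [lime(c=4) bat(c=6) yak(c=6)]
  23. access lime: HIT, count now 5. Cache: [lime(c=5) bat(c=6) yak(c=6)]
  24. access lime: HIT, count now 6. Cache: [bat(c=6) yak(c=6) lime(c=6)]
  25. access eel: MISS, evict bat(c=6). Cache: [eel(c=1) yak(c=6) lime(c=6)]
  26. access peach: MISS, evict eel(c=1). Cache: [peach(c=1) yak(c=6) lime(c=6)]
  27. access eel: MISS, evict peach(c=1). Cache: [eel(c=1) yak(c=6) lime(c=6)]
  28. access lime: HIT, count now 7. Cache: [eel(c=1) yak(c=6) lime(c=7)]
  29. access eel: HIT, count now 2. Cache: [eel(c=2) yak(c=6) lime(c=7)]
Total: 19 hits, 10 misses, 7 evictions

Hit rate = 19/29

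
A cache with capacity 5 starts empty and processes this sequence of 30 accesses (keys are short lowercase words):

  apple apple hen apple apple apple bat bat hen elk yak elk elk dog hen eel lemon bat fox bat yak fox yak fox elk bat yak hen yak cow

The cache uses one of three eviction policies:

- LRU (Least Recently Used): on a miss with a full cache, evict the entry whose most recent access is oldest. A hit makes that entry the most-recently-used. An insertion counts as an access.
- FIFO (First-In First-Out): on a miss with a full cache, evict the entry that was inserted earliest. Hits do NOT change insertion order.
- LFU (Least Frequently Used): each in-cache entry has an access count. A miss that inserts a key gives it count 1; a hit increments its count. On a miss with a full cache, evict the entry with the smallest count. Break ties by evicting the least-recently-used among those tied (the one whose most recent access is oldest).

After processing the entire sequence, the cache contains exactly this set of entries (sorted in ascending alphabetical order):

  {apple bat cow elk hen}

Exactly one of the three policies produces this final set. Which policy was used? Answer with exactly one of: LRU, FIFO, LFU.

Simulating under each policy and comparing final sets:
  LRU: final set = {bat cow elk hen yak} -> differs
  FIFO: final set = {cow elk fox hen yak} -> differs
  LFU: final set = {apple bat cow elk hen} -> MATCHES target
Only LFU produces the target set.

Answer: LFU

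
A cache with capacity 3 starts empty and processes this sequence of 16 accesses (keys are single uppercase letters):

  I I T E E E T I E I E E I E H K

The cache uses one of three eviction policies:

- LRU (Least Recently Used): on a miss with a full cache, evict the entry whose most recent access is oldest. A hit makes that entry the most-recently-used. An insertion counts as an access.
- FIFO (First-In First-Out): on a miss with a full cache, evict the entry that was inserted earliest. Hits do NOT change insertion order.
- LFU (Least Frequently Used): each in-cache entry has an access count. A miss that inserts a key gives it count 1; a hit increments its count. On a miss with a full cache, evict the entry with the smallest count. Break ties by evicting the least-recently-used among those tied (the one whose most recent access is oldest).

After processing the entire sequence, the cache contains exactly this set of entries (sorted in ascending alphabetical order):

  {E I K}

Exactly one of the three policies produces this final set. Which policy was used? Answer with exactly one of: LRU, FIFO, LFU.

Answer: LFU

Derivation:
Simulating under each policy and comparing final sets:
  LRU: final set = {E H K} -> differs
  FIFO: final set = {E H K} -> differs
  LFU: final set = {E I K} -> MATCHES target
Only LFU produces the target set.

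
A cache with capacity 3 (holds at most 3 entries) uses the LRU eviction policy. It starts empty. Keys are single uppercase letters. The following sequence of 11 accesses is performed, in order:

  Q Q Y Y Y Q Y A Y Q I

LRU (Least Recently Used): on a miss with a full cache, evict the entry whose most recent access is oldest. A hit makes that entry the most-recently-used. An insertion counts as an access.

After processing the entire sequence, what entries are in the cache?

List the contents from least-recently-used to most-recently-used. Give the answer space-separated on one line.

Answer: Y Q I

Derivation:
LRU simulation (capacity=3):
  1. access Q: MISS. Cache (LRU->MRU): [Q]
  2. access Q: HIT. Cache (LRU->MRU): [Q]
  3. access Y: MISS. Cache (LRU->MRU): [Q Y]
  4. access Y: HIT. Cache (LRU->MRU): [Q Y]
  5. access Y: HIT. Cache (LRU->MRU): [Q Y]
  6. access Q: HIT. Cache (LRU->MRU): [Y Q]
  7. access Y: HIT. Cache (LRU->MRU): [Q Y]
  8. access A: MISS. Cache (LRU->MRU): [Q Y A]
  9. access Y: HIT. Cache (LRU->MRU): [Q A Y]
  10. access Q: HIT. Cache (LRU->MRU): [A Y Q]
  11. access I: MISS, evict A. Cache (LRU->MRU): [Y Q I]
Total: 7 hits, 4 misses, 1 evictions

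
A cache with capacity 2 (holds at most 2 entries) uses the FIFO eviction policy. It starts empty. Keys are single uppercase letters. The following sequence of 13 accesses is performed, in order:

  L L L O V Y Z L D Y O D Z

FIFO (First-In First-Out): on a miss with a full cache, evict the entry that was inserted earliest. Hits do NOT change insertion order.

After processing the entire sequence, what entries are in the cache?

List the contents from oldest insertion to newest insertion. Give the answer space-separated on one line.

FIFO simulation (capacity=2):
  1. access L: MISS. Cache (old->new): [L]
  2. access L: HIT. Cache (old->new): [L]
  3. access L: HIT. Cache (old->new): [L]
  4. access O: MISS. Cache (old->new): [L O]
  5. access V: MISS, evict L. Cache (old->new): [O V]
  6. access Y: MISS, evict O. Cache (old->new): [V Y]
  7. access Z: MISS, evict V. Cache (old->new): [Y Z]
  8. access L: MISS, evict Y. Cache (old->new): [Z L]
  9. access D: MISS, evict Z. Cache (old->new): [L D]
  10. access Y: MISS, evict L. Cache (old->new): [D Y]
  11. access O: MISS, evict D. Cache (old->new): [Y O]
  12. access D: MISS, evict Y. Cache (old->new): [O D]
  13. access Z: MISS, evict O. Cache (old->new): [D Z]
Total: 2 hits, 11 misses, 9 evictions

Answer: D Z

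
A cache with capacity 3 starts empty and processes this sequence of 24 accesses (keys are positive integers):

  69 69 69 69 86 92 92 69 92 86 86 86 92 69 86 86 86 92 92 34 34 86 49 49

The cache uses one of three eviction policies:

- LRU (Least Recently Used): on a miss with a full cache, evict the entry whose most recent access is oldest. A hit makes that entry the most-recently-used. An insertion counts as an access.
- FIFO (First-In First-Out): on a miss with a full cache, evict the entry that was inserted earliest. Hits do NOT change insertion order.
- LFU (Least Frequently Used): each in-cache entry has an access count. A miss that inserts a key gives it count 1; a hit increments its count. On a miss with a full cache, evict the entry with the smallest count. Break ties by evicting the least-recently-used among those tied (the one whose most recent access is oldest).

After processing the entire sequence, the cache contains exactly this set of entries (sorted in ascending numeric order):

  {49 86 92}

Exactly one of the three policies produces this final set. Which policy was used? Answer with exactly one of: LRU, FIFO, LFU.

Answer: LFU

Derivation:
Simulating under each policy and comparing final sets:
  LRU: final set = {34 49 86} -> differs
  FIFO: final set = {34 49 92} -> differs
  LFU: final set = {49 86 92} -> MATCHES target
Only LFU produces the target set.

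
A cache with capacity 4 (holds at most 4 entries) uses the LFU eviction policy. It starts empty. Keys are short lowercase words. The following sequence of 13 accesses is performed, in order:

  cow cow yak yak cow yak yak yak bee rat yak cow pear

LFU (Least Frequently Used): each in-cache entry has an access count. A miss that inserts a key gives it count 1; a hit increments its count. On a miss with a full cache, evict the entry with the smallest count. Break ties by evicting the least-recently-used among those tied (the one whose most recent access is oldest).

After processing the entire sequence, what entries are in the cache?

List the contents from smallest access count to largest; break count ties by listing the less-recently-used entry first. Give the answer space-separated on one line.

Answer: rat pear cow yak

Derivation:
LFU simulation (capacity=4):
  1. access cow: MISS. Cache: [cow(c=1)]
  2. access cow: HIT, count now 2. Cache: [cow(c=2)]
  3. access yak: MISS. Cache: [yak(c=1) cow(c=2)]
  4. access yak: HIT, count now 2. Cache: [cow(c=2) yak(c=2)]
  5. access cow: HIT, count now 3. Cache: [yak(c=2) cow(c=3)]
  6. access yak: HIT, count now 3. Cache: [cow(c=3) yak(c=3)]
  7. access yak: HIT, count now 4. Cache: [cow(c=3) yak(c=4)]
  8. access yak: HIT, count now 5. Cache: [cow(c=3) yak(c=5)]
  9. access bee: MISS. Cache: [bee(c=1) cow(c=3) yak(c=5)]
  10. access rat: MISS. Cache: [bee(c=1) rat(c=1) cow(c=3) yak(c=5)]
  11. access yak: HIT, count now 6. Cache: [bee(c=1) rat(c=1) cow(c=3) yak(c=6)]
  12. access cow: HIT, count now 4. Cache: [bee(c=1) rat(c=1) cow(c=4) yak(c=6)]
  13. access pear: MISS, evict bee(c=1). Cache: [rat(c=1) pear(c=1) cow(c=4) yak(c=6)]
Total: 8 hits, 5 misses, 1 evictions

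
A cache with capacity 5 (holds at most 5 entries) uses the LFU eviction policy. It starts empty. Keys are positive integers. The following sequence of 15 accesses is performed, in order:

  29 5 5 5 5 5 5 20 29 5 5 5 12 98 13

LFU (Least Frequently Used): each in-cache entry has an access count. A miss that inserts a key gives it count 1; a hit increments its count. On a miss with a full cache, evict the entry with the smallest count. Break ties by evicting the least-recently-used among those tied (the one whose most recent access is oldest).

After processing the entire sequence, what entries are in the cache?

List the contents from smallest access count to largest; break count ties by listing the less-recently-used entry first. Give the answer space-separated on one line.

Answer: 12 98 13 29 5

Derivation:
LFU simulation (capacity=5):
  1. access 29: MISS. Cache: [29(c=1)]
  2. access 5: MISS. Cache: [29(c=1) 5(c=1)]
  3. access 5: HIT, count now 2. Cache: [29(c=1) 5(c=2)]
  4. access 5: HIT, count now 3. Cache: [29(c=1) 5(c=3)]
  5. access 5: HIT, count now 4. Cache: [29(c=1) 5(c=4)]
  6. access 5: HIT, count now 5. Cache: [29(c=1) 5(c=5)]
  7. access 5: HIT, count now 6. Cache: [29(c=1) 5(c=6)]
  8. access 20: MISS. Cache: [29(c=1) 20(c=1) 5(c=6)]
  9. access 29: HIT, count now 2. Cache: [20(c=1) 29(c=2) 5(c=6)]
  10. access 5: HIT, count now 7. Cache: [20(c=1) 29(c=2) 5(c=7)]
  11. access 5: HIT, count now 8. Cache: [20(c=1) 29(c=2) 5(c=8)]
  12. access 5: HIT, count now 9. Cache: [20(c=1) 29(c=2) 5(c=9)]
  13. access 12: MISS. Cache: [20(c=1) 12(c=1) 29(c=2) 5(c=9)]
  14. access 98: MISS. Cache: [20(c=1) 12(c=1) 98(c=1) 29(c=2) 5(c=9)]
  15. access 13: MISS, evict 20(c=1). Cache: [12(c=1) 98(c=1) 13(c=1) 29(c=2) 5(c=9)]
Total: 9 hits, 6 misses, 1 evictions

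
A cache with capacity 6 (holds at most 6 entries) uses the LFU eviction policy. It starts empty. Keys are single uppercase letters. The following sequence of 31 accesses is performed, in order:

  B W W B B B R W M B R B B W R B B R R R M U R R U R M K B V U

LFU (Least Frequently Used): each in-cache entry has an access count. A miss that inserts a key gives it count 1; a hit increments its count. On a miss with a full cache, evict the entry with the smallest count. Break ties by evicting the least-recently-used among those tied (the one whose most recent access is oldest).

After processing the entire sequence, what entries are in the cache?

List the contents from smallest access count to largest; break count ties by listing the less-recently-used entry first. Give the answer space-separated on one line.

Answer: V M U W R B

Derivation:
LFU simulation (capacity=6):
  1. access B: MISS. Cache: [B(c=1)]
  2. access W: MISS. Cache: [B(c=1) W(c=1)]
  3. access W: HIT, count now 2. Cache: [B(c=1) W(c=2)]
  4. access B: HIT, count now 2. Cache: [W(c=2) B(c=2)]
  5. access B: HIT, count now 3. Cache: [W(c=2) B(c=3)]
  6. access B: HIT, count now 4. Cache: [W(c=2) B(c=4)]
  7. access R: MISS. Cache: [R(c=1) W(c=2) B(c=4)]
  8. access W: HIT, count now 3. Cache: [R(c=1) W(c=3) B(c=4)]
  9. access M: MISS. Cache: [R(c=1) M(c=1) W(c=3) B(c=4)]
  10. access B: HIT, count now 5. Cache: [R(c=1) M(c=1) W(c=3) B(c=5)]
  11. access R: HIT, count now 2. Cache: [M(c=1) R(c=2) W(c=3) B(c=5)]
  12. access B: HIT, count now 6. Cache: [M(c=1) R(c=2) W(c=3) B(c=6)]
  13. access B: HIT, count now 7. Cache: [M(c=1) R(c=2) W(c=3) B(c=7)]
  14. access W: HIT, count now 4. Cache: [M(c=1) R(c=2) W(c=4) B(c=7)]
  15. access R: HIT, count now 3. Cache: [M(c=1) R(c=3) W(c=4) B(c=7)]
  16. access B: HIT, count now 8. Cache: [M(c=1) R(c=3) W(c=4) B(c=8)]
  17. access B: HIT, count now 9. Cache: [M(c=1) R(c=3) W(c=4) B(c=9)]
  18. access R: HIT, count now 4. Cache: [M(c=1) W(c=4) R(c=4) B(c=9)]
  19. access R: HIT, count now 5. Cache: [M(c=1) W(c=4) R(c=5) B(c=9)]
  20. access R: HIT, count now 6. Cache: [M(c=1) W(c=4) R(c=6) B(c=9)]
  21. access M: HIT, count now 2. Cache: [M(c=2) W(c=4) R(c=6) B(c=9)]
  22. access U: MISS. Cache: [U(c=1) M(c=2) W(c=4) R(c=6) B(c=9)]
  23. access R: HIT, count now 7. Cache: [U(c=1) M(c=2) W(c=4) R(c=7) B(c=9)]
  24. access R: HIT, count now 8. Cache: [U(c=1) M(c=2) W(c=4) R(c=8) B(c=9)]
  25. access U: HIT, count now 2. Cache: [M(c=2) U(c=2) W(c=4) R(c=8) B(c=9)]
  26. access R: HIT, count now 9. Cache: [M(c=2) U(c=2) W(c=4) B(c=9) R(c=9)]
  27. access M: HIT, count now 3. Cache: [U(c=2) M(c=3) W(c=4) B(c=9) R(c=9)]
  28. access K: MISS. Cache: [K(c=1) U(c=2) M(c=3) W(c=4) B(c=9) R(c=9)]
  29. access B: HIT, count now 10. Cache: [K(c=1) U(c=2) M(c=3) W(c=4) R(c=9) B(c=10)]
  30. access V: MISS, evict K(c=1). Cache: [V(c=1) U(c=2) M(c=3) W(c=4) R(c=9) B(c=10)]
  31. access U: HIT, count now 3. Cache: [V(c=1) M(c=3) U(c=3) W(c=4) R(c=9) B(c=10)]
Total: 24 hits, 7 misses, 1 evictions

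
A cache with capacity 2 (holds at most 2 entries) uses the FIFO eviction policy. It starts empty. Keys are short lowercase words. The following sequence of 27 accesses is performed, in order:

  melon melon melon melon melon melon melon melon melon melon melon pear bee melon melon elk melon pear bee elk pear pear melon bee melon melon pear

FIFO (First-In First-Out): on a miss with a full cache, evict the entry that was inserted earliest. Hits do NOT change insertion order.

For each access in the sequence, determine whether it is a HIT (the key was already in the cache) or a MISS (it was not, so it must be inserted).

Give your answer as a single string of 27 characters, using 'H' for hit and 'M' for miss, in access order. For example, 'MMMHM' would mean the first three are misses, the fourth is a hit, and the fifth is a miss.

Answer: MHHHHHHHHHHMMMHMHMMMMHMMHHM

Derivation:
FIFO simulation (capacity=2):
  1. access melon: MISS. Cache (old->new): [melon]
  2. access melon: HIT. Cache (old->new): [melon]
  3. access melon: HIT. Cache (old->new): [melon]
  4. access melon: HIT. Cache (old->new): [melon]
  5. access melon: HIT. Cache (old->new): [melon]
  6. access melon: HIT. Cache (old->new): [melon]
  7. access melon: HIT. Cache (old->new): [melon]
  8. access melon: HIT. Cache (old->new): [melon]
  9. access melon: HIT. Cache (old->new): [melon]
  10. access melon: HIT. Cache (old->new): [melon]
  11. access melon: HIT. Cache (old->new): [melon]
  12. access pear: MISS. Cache (old->new): [melon pear]
  13. access bee: MISS, evict melon. Cache (old->new): [pear bee]
  14. access melon: MISS, evict pear. Cache (old->new): [bee melon]
  15. access melon: HIT. Cache (old->new): [bee melon]
  16. access elk: MISS, evict bee. Cache (old->new): [melon elk]
  17. access melon: HIT. Cache (old->new): [melon elk]
  18. access pear: MISS, evict melon. Cache (old->new): [elk pear]
  19. access bee: MISS, evict elk. Cache (old->new): [pear bee]
  20. access elk: MISS, evict pear. Cache (old->new): [bee elk]
  21. access pear: MISS, evict bee. Cache (old->new): [elk pear]
  22. access pear: HIT. Cache (old->new): [elk pear]
  23. access melon: MISS, evict elk. Cache (old->new): [pear melon]
  24. access bee: MISS, evict pear. Cache (old->new): [melon bee]
  25. access melon: HIT. Cache (old->new): [melon bee]
  26. access melon: HIT. Cache (old->new): [melon bee]
  27. access pear: MISS, evict melon. Cache (old->new): [bee pear]
Total: 15 hits, 12 misses, 10 evictions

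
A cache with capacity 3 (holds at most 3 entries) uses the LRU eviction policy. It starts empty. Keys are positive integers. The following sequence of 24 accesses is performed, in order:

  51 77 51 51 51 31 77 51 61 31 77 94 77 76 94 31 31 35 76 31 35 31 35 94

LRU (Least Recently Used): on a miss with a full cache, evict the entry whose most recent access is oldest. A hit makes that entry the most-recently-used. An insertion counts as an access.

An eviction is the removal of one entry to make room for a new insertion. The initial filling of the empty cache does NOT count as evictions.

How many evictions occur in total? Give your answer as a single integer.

Answer: 9

Derivation:
LRU simulation (capacity=3):
  1. access 51: MISS. Cache (LRU->MRU): [51]
  2. access 77: MISS. Cache (LRU->MRU): [51 77]
  3. access 51: HIT. Cache (LRU->MRU): [77 51]
  4. access 51: HIT. Cache (LRU->MRU): [77 51]
  5. access 51: HIT. Cache (LRU->MRU): [77 51]
  6. access 31: MISS. Cache (LRU->MRU): [77 51 31]
  7. access 77: HIT. Cache (LRU->MRU): [51 31 77]
  8. access 51: HIT. Cache (LRU->MRU): [31 77 51]
  9. access 61: MISS, evict 31. Cache (LRU->MRU): [77 51 61]
  10. access 31: MISS, evict 77. Cache (LRU->MRU): [51 61 31]
  11. access 77: MISS, evict 51. Cache (LRU->MRU): [61 31 77]
  12. access 94: MISS, evict 61. Cache (LRU->MRU): [31 77 94]
  13. access 77: HIT. Cache (LRU->MRU): [31 94 77]
  14. access 76: MISS, evict 31. Cache (LRU->MRU): [94 77 76]
  15. access 94: HIT. Cache (LRU->MRU): [77 76 94]
  16. access 31: MISS, evict 77. Cache (LRU->MRU): [76 94 31]
  17. access 31: HIT. Cache (LRU->MRU): [76 94 31]
  18. access 35: MISS, evict 76. Cache (LRU->MRU): [94 31 35]
  19. access 76: MISS, evict 94. Cache (LRU->MRU): [31 35 76]
  20. access 31: HIT. Cache (LRU->MRU): [35 76 31]
  21. access 35: HIT. Cache (LRU->MRU): [76 31 35]
  22. access 31: HIT. Cache (LRU->MRU): [76 35 31]
  23. access 35: HIT. Cache (LRU->MRU): [76 31 35]
  24. access 94: MISS, evict 76. Cache (LRU->MRU): [31 35 94]
Total: 12 hits, 12 misses, 9 evictions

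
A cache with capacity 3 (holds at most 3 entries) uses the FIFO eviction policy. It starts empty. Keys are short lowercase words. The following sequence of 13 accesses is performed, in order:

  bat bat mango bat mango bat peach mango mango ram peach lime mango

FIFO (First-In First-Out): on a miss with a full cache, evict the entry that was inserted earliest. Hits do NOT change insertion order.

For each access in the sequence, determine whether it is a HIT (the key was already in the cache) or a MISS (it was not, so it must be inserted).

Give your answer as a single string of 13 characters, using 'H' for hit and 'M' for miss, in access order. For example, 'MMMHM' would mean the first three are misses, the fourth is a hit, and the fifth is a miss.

Answer: MHMHHHMHHMHMM

Derivation:
FIFO simulation (capacity=3):
  1. access bat: MISS. Cache (old->new): [bat]
  2. access bat: HIT. Cache (old->new): [bat]
  3. access mango: MISS. Cache (old->new): [bat mango]
  4. access bat: HIT. Cache (old->new): [bat mango]
  5. access mango: HIT. Cache (old->new): [bat mango]
  6. access bat: HIT. Cache (old->new): [bat mango]
  7. access peach: MISS. Cache (old->new): [bat mango peach]
  8. access mango: HIT. Cache (old->new): [bat mango peach]
  9. access mango: HIT. Cache (old->new): [bat mango peach]
  10. access ram: MISS, evict bat. Cache (old->new): [mango peach ram]
  11. access peach: HIT. Cache (old->new): [mango peach ram]
  12. access lime: MISS, evict mango. Cache (old->new): [peach ram lime]
  13. access mango: MISS, evict peach. Cache (old->new): [ram lime mango]
Total: 7 hits, 6 misses, 3 evictions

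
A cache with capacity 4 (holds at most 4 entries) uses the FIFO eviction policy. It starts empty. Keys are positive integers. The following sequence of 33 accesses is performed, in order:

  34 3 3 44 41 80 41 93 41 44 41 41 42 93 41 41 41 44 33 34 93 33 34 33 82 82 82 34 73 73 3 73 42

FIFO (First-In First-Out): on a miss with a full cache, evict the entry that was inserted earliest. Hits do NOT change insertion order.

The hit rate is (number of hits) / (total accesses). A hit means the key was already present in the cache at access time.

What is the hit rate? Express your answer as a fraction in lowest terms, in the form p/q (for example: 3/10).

FIFO simulation (capacity=4):
  1. access 34: MISS. Cache (old->new): [34]
  2. access 3: MISS. Cache (old->new): [34 3]
  3. access 3: HIT. Cache (old->new): [34 3]
  4. access 44: MISS. Cache (old->new): [34 3 44]
  5. access 41: MISS. Cache (old->new): [34 3 44 41]
  6. access 80: MISS, evict 34. Cache (old->new): [3 44 41 80]
  7. access 41: HIT. Cache (old->new): [3 44 41 80]
  8. access 93: MISS, evict 3. Cache (old->new): [44 41 80 93]
  9. access 41: HIT. Cache (old->new): [44 41 80 93]
  10. access 44: HIT. Cache (old->new): [44 41 80 93]
  11. access 41: HIT. Cache (old->new): [44 41 80 93]
  12. access 41: HIT. Cache (old->new): [44 41 80 93]
  13. access 42: MISS, evict 44. Cache (old->new): [41 80 93 42]
  14. access 93: HIT. Cache (old->new): [41 80 93 42]
  15. access 41: HIT. Cache (old->new): [41 80 93 42]
  16. access 41: HIT. Cache (old->new): [41 80 93 42]
  17. access 41: HIT. Cache (old->new): [41 80 93 42]
  18. access 44: MISS, evict 41. Cache (old->new): [80 93 42 44]
  19. access 33: MISS, evict 80. Cache (old->new): [93 42 44 33]
  20. access 34: MISS, evict 93. Cache (old->new): [42 44 33 34]
  21. access 93: MISS, evict 42. Cache (old->new): [44 33 34 93]
  22. access 33: HIT. Cache (old->new): [44 33 34 93]
  23. access 34: HIT. Cache (old->new): [44 33 34 93]
  24. access 33: HIT. Cache (old->new): [44 33 34 93]
  25. access 82: MISS, evict 44. Cache (old->new): [33 34 93 82]
  26. access 82: HIT. Cache (old->new): [33 34 93 82]
  27. access 82: HIT. Cache (old->new): [33 34 93 82]
  28. access 34: HIT. Cache (old->new): [33 34 93 82]
  29. access 73: MISS, evict 33. Cache (old->new): [34 93 82 73]
  30. access 73: HIT. Cache (old->new): [34 93 82 73]
  31. access 3: MISS, evict 34. Cache (old->new): [93 82 73 3]
  32. access 73: HIT. Cache (old->new): [93 82 73 3]
  33. access 42: MISS, evict 93. Cache (old->new): [82 73 3 42]
Total: 18 hits, 15 misses, 11 evictions

Hit rate = 18/33 = 6/11

Answer: 6/11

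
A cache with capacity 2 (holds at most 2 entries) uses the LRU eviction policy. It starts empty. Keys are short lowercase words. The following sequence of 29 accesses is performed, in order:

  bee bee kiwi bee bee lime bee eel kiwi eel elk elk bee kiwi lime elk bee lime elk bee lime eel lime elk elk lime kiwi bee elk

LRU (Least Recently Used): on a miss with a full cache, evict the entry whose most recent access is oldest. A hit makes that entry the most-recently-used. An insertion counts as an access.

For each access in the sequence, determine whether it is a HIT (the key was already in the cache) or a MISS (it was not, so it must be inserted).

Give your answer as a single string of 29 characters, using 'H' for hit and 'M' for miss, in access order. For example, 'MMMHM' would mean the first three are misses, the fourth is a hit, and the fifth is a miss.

LRU simulation (capacity=2):
  1. access bee: MISS. Cache (LRU->MRU): [bee]
  2. access bee: HIT. Cache (LRU->MRU): [bee]
  3. access kiwi: MISS. Cache (LRU->MRU): [bee kiwi]
  4. access bee: HIT. Cache (LRU->MRU): [kiwi bee]
  5. access bee: HIT. Cache (LRU->MRU): [kiwi bee]
  6. access lime: MISS, evict kiwi. Cache (LRU->MRU): [bee lime]
  7. access bee: HIT. Cache (LRU->MRU): [lime bee]
  8. access eel: MISS, evict lime. Cache (LRU->MRU): [bee eel]
  9. access kiwi: MISS, evict bee. Cache (LRU->MRU): [eel kiwi]
  10. access eel: HIT. Cache (LRU->MRU): [kiwi eel]
  11. access elk: MISS, evict kiwi. Cache (LRU->MRU): [eel elk]
  12. access elk: HIT. Cache (LRU->MRU): [eel elk]
  13. access bee: MISS, evict eel. Cache (LRU->MRU): [elk bee]
  14. access kiwi: MISS, evict elk. Cache (LRU->MRU): [bee kiwi]
  15. access lime: MISS, evict bee. Cache (LRU->MRU): [kiwi lime]
  16. access elk: MISS, evict kiwi. Cache (LRU->MRU): [lime elk]
  17. access bee: MISS, evict lime. Cache (LRU->MRU): [elk bee]
  18. access lime: MISS, evict elk. Cache (LRU->MRU): [bee lime]
  19. access elk: MISS, evict bee. Cache (LRU->MRU): [lime elk]
  20. access bee: MISS, evict lime. Cache (LRU->MRU): [elk bee]
  21. access lime: MISS, evict elk. Cache (LRU->MRU): [bee lime]
  22. access eel: MISS, evict bee. Cache (LRU->MRU): [lime eel]
  23. access lime: HIT. Cache (LRU->MRU): [eel lime]
  24. access elk: MISS, evict eel. Cache (LRU->MRU): [lime elk]
  25. access elk: HIT. Cache (LRU->MRU): [lime elk]
  26. access lime: HIT. Cache (LRU->MRU): [elk lime]
  27. access kiwi: MISS, evict elk. Cache (LRU->MRU): [lime kiwi]
  28. access bee: MISS, evict lime. Cache (LRU->MRU): [kiwi bee]
  29. access elk: MISS, evict kiwi. Cache (LRU->MRU): [bee elk]
Total: 9 hits, 20 misses, 18 evictions

Answer: MHMHHMHMMHMHMMMMMMMMMMHMHHMMM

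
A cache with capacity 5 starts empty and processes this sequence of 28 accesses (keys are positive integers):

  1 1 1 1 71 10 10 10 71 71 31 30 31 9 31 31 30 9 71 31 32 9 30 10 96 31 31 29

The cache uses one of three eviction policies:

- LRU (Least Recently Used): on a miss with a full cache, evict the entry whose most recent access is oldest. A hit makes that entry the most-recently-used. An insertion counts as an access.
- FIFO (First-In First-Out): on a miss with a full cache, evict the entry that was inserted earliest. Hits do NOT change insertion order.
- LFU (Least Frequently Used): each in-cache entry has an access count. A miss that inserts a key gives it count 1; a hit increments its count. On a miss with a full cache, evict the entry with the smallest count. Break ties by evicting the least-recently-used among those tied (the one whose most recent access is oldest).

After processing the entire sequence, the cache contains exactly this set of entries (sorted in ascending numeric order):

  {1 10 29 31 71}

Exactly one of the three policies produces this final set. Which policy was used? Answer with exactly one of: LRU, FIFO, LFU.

Answer: LFU

Derivation:
Simulating under each policy and comparing final sets:
  LRU: final set = {10 29 30 31 96} -> differs
  FIFO: final set = {9 29 30 32 96} -> differs
  LFU: final set = {1 10 29 31 71} -> MATCHES target
Only LFU produces the target set.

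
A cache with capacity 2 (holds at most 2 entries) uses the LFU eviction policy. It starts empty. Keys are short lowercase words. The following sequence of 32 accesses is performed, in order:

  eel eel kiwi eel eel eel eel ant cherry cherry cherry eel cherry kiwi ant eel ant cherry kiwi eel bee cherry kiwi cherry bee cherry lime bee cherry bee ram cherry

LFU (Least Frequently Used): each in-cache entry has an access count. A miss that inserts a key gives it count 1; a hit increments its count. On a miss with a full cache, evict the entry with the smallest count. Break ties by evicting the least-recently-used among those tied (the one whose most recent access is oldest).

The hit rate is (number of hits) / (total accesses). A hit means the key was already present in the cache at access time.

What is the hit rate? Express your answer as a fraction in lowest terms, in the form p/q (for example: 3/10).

Answer: 3/8

Derivation:
LFU simulation (capacity=2):
  1. access eel: MISS. Cache: [eel(c=1)]
  2. access eel: HIT, count now 2. Cache: [eel(c=2)]
  3. access kiwi: MISS. Cache: [kiwi(c=1) eel(c=2)]
  4. access eel: HIT, count now 3. Cache: [kiwi(c=1) eel(c=3)]
  5. access eel: HIT, count now 4. Cache: [kiwi(c=1) eel(c=4)]
  6. access eel: HIT, count now 5. Cache: [kiwi(c=1) eel(c=5)]
  7. access eel: HIT, count now 6. Cache: [kiwi(c=1) eel(c=6)]
  8. access ant: MISS, evict kiwi(c=1). Cache: [ant(c=1) eel(c=6)]
  9. access cherry: MISS, evict ant(c=1). Cache: [cherry(c=1) eel(c=6)]
  10. access cherry: HIT, count now 2. Cache: [cherry(c=2) eel(c=6)]
  11. access cherry: HIT, count now 3. Cache: [cherry(c=3) eel(c=6)]
  12. access eel: HIT, count now 7. Cache: [cherry(c=3) eel(c=7)]
  13. access cherry: HIT, count now 4. Cache: [cherry(c=4) eel(c=7)]
  14. access kiwi: MISS, evict cherry(c=4). Cache: [kiwi(c=1) eel(c=7)]
  15. access ant: MISS, evict kiwi(c=1). Cache: [ant(c=1) eel(c=7)]
  16. access eel: HIT, count now 8. Cache: [ant(c=1) eel(c=8)]
  17. access ant: HIT, count now 2. Cache: [ant(c=2) eel(c=8)]
  18. access cherry: MISS, evict ant(c=2). Cache: [cherry(c=1) eel(c=8)]
  19. access kiwi: MISS, evict cherry(c=1). Cache: [kiwi(c=1) eel(c=8)]
  20. access eel: HIT, count now 9. Cache: [kiwi(c=1) eel(c=9)]
  21. access bee: MISS, evict kiwi(c=1). Cache: [bee(c=1) eel(c=9)]
  22. access cherry: MISS, evict bee(c=1). Cache: [cherry(c=1) eel(c=9)]
  23. access kiwi: MISS, evict cherry(c=1). Cache: [kiwi(c=1) eel(c=9)]
  24. access cherry: MISS, evict kiwi(c=1). Cache: [cherry(c=1) eel(c=9)]
  25. access bee: MISS, evict cherry(c=1). Cache: [bee(c=1) eel(c=9)]
  26. access cherry: MISS, evict bee(c=1). Cache: [cherry(c=1) eel(c=9)]
  27. access lime: MISS, evict cherry(c=1). Cache: [lime(c=1) eel(c=9)]
  28. access bee: MISS, evict lime(c=1). Cache: [bee(c=1) eel(c=9)]
  29. access cherry: MISS, evict bee(c=1). Cache: [cherry(c=1) eel(c=9)]
  30. access bee: MISS, evict cherry(c=1). Cache: [bee(c=1) eel(c=9)]
  31. access ram: MISS, evict bee(c=1). Cache: [ram(c=1) eel(c=9)]
  32. access cherry: MISS, evict ram(c=1). Cache: [cherry(c=1) eel(c=9)]
Total: 12 hits, 20 misses, 18 evictions

Hit rate = 12/32 = 3/8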